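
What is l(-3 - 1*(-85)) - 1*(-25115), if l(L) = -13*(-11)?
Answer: 25258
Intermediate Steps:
l(L) = 143
l(-3 - 1*(-85)) - 1*(-25115) = 143 - 1*(-25115) = 143 + 25115 = 25258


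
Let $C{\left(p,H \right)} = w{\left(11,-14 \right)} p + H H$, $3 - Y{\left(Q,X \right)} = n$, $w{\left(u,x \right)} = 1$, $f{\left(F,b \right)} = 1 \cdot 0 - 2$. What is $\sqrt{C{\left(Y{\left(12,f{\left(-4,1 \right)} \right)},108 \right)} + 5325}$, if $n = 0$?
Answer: $12 \sqrt{118} \approx 130.35$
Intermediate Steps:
$f{\left(F,b \right)} = -2$ ($f{\left(F,b \right)} = 0 - 2 = -2$)
$Y{\left(Q,X \right)} = 3$ ($Y{\left(Q,X \right)} = 3 - 0 = 3 + 0 = 3$)
$C{\left(p,H \right)} = p + H^{2}$ ($C{\left(p,H \right)} = 1 p + H H = p + H^{2}$)
$\sqrt{C{\left(Y{\left(12,f{\left(-4,1 \right)} \right)},108 \right)} + 5325} = \sqrt{\left(3 + 108^{2}\right) + 5325} = \sqrt{\left(3 + 11664\right) + 5325} = \sqrt{11667 + 5325} = \sqrt{16992} = 12 \sqrt{118}$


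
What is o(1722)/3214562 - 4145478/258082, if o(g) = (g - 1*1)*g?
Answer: -3140263510638/207405147521 ≈ -15.141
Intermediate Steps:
o(g) = g*(-1 + g) (o(g) = (g - 1)*g = (-1 + g)*g = g*(-1 + g))
o(1722)/3214562 - 4145478/258082 = (1722*(-1 + 1722))/3214562 - 4145478/258082 = (1722*1721)*(1/3214562) - 4145478*1/258082 = 2963562*(1/3214562) - 2072739/129041 = 1481781/1607281 - 2072739/129041 = -3140263510638/207405147521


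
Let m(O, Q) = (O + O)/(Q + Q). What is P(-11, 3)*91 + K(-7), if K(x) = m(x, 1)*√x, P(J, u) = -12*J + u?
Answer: 12285 - 7*I*√7 ≈ 12285.0 - 18.52*I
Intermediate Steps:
P(J, u) = u - 12*J
m(O, Q) = O/Q (m(O, Q) = (2*O)/((2*Q)) = (2*O)*(1/(2*Q)) = O/Q)
K(x) = x^(3/2) (K(x) = (x/1)*√x = (x*1)*√x = x*√x = x^(3/2))
P(-11, 3)*91 + K(-7) = (3 - 12*(-11))*91 + (-7)^(3/2) = (3 + 132)*91 - 7*I*√7 = 135*91 - 7*I*√7 = 12285 - 7*I*√7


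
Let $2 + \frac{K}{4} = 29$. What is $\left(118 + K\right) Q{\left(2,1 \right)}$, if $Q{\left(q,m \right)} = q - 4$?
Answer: $-452$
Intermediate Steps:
$Q{\left(q,m \right)} = -4 + q$ ($Q{\left(q,m \right)} = q - 4 = -4 + q$)
$K = 108$ ($K = -8 + 4 \cdot 29 = -8 + 116 = 108$)
$\left(118 + K\right) Q{\left(2,1 \right)} = \left(118 + 108\right) \left(-4 + 2\right) = 226 \left(-2\right) = -452$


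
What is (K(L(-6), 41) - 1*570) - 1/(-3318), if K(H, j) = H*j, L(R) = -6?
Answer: -2707487/3318 ≈ -816.00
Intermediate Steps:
(K(L(-6), 41) - 1*570) - 1/(-3318) = (-6*41 - 1*570) - 1/(-3318) = (-246 - 570) - 1*(-1/3318) = -816 + 1/3318 = -2707487/3318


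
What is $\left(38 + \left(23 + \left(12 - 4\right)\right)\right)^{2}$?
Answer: $4761$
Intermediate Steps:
$\left(38 + \left(23 + \left(12 - 4\right)\right)\right)^{2} = \left(38 + \left(23 + 8\right)\right)^{2} = \left(38 + 31\right)^{2} = 69^{2} = 4761$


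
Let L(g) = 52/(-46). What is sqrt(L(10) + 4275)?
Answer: sqrt(2260877)/23 ≈ 65.375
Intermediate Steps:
L(g) = -26/23 (L(g) = 52*(-1/46) = -26/23)
sqrt(L(10) + 4275) = sqrt(-26/23 + 4275) = sqrt(98299/23) = sqrt(2260877)/23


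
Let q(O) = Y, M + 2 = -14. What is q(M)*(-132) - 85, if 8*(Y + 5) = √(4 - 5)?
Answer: 575 - 33*I/2 ≈ 575.0 - 16.5*I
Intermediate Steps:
M = -16 (M = -2 - 14 = -16)
Y = -5 + I/8 (Y = -5 + √(4 - 5)/8 = -5 + √(-1)/8 = -5 + I/8 ≈ -5.0 + 0.125*I)
q(O) = -5 + I/8
q(M)*(-132) - 85 = (-5 + I/8)*(-132) - 85 = (660 - 33*I/2) - 85 = 575 - 33*I/2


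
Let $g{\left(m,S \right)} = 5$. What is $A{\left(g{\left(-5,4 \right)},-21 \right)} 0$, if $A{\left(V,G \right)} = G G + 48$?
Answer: $0$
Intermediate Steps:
$A{\left(V,G \right)} = 48 + G^{2}$ ($A{\left(V,G \right)} = G^{2} + 48 = 48 + G^{2}$)
$A{\left(g{\left(-5,4 \right)},-21 \right)} 0 = \left(48 + \left(-21\right)^{2}\right) 0 = \left(48 + 441\right) 0 = 489 \cdot 0 = 0$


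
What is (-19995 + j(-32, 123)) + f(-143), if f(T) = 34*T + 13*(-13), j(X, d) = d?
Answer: -24903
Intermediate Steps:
f(T) = -169 + 34*T (f(T) = 34*T - 169 = -169 + 34*T)
(-19995 + j(-32, 123)) + f(-143) = (-19995 + 123) + (-169 + 34*(-143)) = -19872 + (-169 - 4862) = -19872 - 5031 = -24903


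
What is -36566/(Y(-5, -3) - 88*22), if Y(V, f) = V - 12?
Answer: 36566/1953 ≈ 18.723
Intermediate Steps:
Y(V, f) = -12 + V
-36566/(Y(-5, -3) - 88*22) = -36566/((-12 - 5) - 88*22) = -36566/(-17 - 1936) = -36566/(-1953) = -36566*(-1/1953) = 36566/1953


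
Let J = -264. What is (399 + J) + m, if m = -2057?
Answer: -1922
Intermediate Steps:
(399 + J) + m = (399 - 264) - 2057 = 135 - 2057 = -1922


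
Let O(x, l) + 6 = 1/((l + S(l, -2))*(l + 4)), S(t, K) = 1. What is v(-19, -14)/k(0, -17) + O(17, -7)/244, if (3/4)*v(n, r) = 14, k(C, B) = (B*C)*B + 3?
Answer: 27221/4392 ≈ 6.1979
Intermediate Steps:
k(C, B) = 3 + C*B**2 (k(C, B) = C*B**2 + 3 = 3 + C*B**2)
v(n, r) = 56/3 (v(n, r) = (4/3)*14 = 56/3)
O(x, l) = -6 + 1/((1 + l)*(4 + l)) (O(x, l) = -6 + 1/((l + 1)*(l + 4)) = -6 + 1/((1 + l)*(4 + l)))
v(-19, -14)/k(0, -17) + O(17, -7)/244 = 56/(3*(3 + 0*(-17)**2)) + ((-23 - 30*(-7) - 6*(-7)**2)/(4 + (-7)**2 + 5*(-7)))/244 = 56/(3*(3 + 0*289)) + ((-23 + 210 - 6*49)/(4 + 49 - 35))*(1/244) = 56/(3*(3 + 0)) + ((-23 + 210 - 294)/18)*(1/244) = (56/3)/3 + ((1/18)*(-107))*(1/244) = (56/3)*(1/3) - 107/18*1/244 = 56/9 - 107/4392 = 27221/4392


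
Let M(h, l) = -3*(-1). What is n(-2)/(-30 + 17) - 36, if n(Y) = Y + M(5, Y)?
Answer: -469/13 ≈ -36.077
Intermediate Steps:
M(h, l) = 3
n(Y) = 3 + Y (n(Y) = Y + 3 = 3 + Y)
n(-2)/(-30 + 17) - 36 = (3 - 2)/(-30 + 17) - 36 = 1/(-13) - 36 = -1/13*1 - 36 = -1/13 - 36 = -469/13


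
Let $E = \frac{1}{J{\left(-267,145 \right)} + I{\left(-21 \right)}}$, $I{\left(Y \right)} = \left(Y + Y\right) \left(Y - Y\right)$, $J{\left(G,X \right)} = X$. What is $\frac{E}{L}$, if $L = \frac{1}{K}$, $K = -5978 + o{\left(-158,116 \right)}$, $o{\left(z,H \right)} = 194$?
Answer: $- \frac{5784}{145} \approx -39.89$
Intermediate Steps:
$I{\left(Y \right)} = 0$ ($I{\left(Y \right)} = 2 Y 0 = 0$)
$K = -5784$ ($K = -5978 + 194 = -5784$)
$E = \frac{1}{145}$ ($E = \frac{1}{145 + 0} = \frac{1}{145} \approx 0.0068966$)
$L = - \frac{1}{5784}$ ($L = \frac{1}{-5784} = - \frac{1}{5784} \approx -0.00017289$)
$\frac{E}{L} = \frac{1}{145 \left(- \frac{1}{5784}\right)} = \frac{1}{145} \left(-5784\right) = - \frac{5784}{145}$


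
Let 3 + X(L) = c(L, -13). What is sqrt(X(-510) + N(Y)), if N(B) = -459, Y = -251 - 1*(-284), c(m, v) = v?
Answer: 5*I*sqrt(19) ≈ 21.794*I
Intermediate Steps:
X(L) = -16 (X(L) = -3 - 13 = -16)
Y = 33 (Y = -251 + 284 = 33)
sqrt(X(-510) + N(Y)) = sqrt(-16 - 459) = sqrt(-475) = 5*I*sqrt(19)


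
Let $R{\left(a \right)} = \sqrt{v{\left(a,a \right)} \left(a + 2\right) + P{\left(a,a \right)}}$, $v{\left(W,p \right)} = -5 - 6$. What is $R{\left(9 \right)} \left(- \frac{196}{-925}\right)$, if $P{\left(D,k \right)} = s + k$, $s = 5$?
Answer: $\frac{196 i \sqrt{107}}{925} \approx 2.1918 i$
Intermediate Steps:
$v{\left(W,p \right)} = -11$ ($v{\left(W,p \right)} = -5 - 6 = -11$)
$P{\left(D,k \right)} = 5 + k$
$R{\left(a \right)} = \sqrt{-17 - 10 a}$ ($R{\left(a \right)} = \sqrt{- 11 \left(a + 2\right) + \left(5 + a\right)} = \sqrt{- 11 \left(2 + a\right) + \left(5 + a\right)} = \sqrt{\left(-22 - 11 a\right) + \left(5 + a\right)} = \sqrt{-17 - 10 a}$)
$R{\left(9 \right)} \left(- \frac{196}{-925}\right) = \sqrt{-17 - 90} \left(- \frac{196}{-925}\right) = \sqrt{-17 - 90} \left(\left(-196\right) \left(- \frac{1}{925}\right)\right) = \sqrt{-107} \cdot \frac{196}{925} = i \sqrt{107} \cdot \frac{196}{925} = \frac{196 i \sqrt{107}}{925}$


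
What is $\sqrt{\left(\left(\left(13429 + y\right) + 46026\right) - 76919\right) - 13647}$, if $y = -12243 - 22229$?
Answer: $3 i \sqrt{7287} \approx 256.09 i$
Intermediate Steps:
$y = -34472$
$\sqrt{\left(\left(\left(13429 + y\right) + 46026\right) - 76919\right) - 13647} = \sqrt{\left(\left(\left(13429 - 34472\right) + 46026\right) - 76919\right) - 13647} = \sqrt{\left(\left(-21043 + 46026\right) - 76919\right) - 13647} = \sqrt{\left(24983 - 76919\right) - 13647} = \sqrt{-51936 - 13647} = \sqrt{-65583} = 3 i \sqrt{7287}$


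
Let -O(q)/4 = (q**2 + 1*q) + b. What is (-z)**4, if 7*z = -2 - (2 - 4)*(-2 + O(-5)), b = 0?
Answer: 759333136/2401 ≈ 3.1626e+5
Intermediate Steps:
O(q) = -4*q - 4*q**2 (O(q) = -4*((q**2 + 1*q) + 0) = -4*((q**2 + q) + 0) = -4*((q + q**2) + 0) = -4*(q + q**2) = -4*q - 4*q**2)
z = -166/7 (z = (-2 - (2 - 4)*(-2 + 4*(-5)*(-1 - 1*(-5))))/7 = (-2 - (-2)*(-2 + 4*(-5)*(-1 + 5)))/7 = (-2 - (-2)*(-2 + 4*(-5)*4))/7 = (-2 - (-2)*(-2 - 80))/7 = (-2 - (-2)*(-82))/7 = (-2 - 1*164)/7 = (-2 - 164)/7 = (1/7)*(-166) = -166/7 ≈ -23.714)
(-z)**4 = (-1*(-166/7))**4 = (166/7)**4 = 759333136/2401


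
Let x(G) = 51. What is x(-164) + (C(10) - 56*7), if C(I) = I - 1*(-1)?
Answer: -330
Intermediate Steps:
C(I) = 1 + I (C(I) = I + 1 = 1 + I)
x(-164) + (C(10) - 56*7) = 51 + ((1 + 10) - 56*7) = 51 + (11 - 392) = 51 - 381 = -330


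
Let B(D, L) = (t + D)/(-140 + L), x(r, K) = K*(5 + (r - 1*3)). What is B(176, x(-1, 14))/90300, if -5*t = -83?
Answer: -107/6321000 ≈ -1.6928e-5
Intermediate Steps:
x(r, K) = K*(2 + r) (x(r, K) = K*(5 + (r - 3)) = K*(5 + (-3 + r)) = K*(2 + r))
t = 83/5 (t = -⅕*(-83) = 83/5 ≈ 16.600)
B(D, L) = (83/5 + D)/(-140 + L)
B(176, x(-1, 14))/90300 = ((83/5 + 176)/(-140 + 14*(2 - 1)))/90300 = ((963/5)/(-140 + 14*1))*(1/90300) = ((963/5)/(-140 + 14))*(1/90300) = ((963/5)/(-126))*(1/90300) = -1/126*963/5*(1/90300) = -107/70*1/90300 = -107/6321000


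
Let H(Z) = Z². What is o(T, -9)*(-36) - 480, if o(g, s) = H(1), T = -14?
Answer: -516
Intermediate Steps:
o(g, s) = 1 (o(g, s) = 1² = 1)
o(T, -9)*(-36) - 480 = 1*(-36) - 480 = -36 - 480 = -516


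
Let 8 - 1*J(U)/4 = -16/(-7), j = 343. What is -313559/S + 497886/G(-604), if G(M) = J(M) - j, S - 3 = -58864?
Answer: -68146596401/43969167 ≈ -1549.9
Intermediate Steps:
S = -58861 (S = 3 - 58864 = -58861)
J(U) = 160/7 (J(U) = 32 - (-64)/(-7) = 32 - (-64)*(-1)/7 = 32 - 4*16/7 = 32 - 64/7 = 160/7)
G(M) = -2241/7 (G(M) = 160/7 - 1*343 = 160/7 - 343 = -2241/7)
-313559/S + 497886/G(-604) = -313559/(-58861) + 497886/(-2241/7) = -313559*(-1/58861) + 497886*(-7/2241) = 313559/58861 - 1161734/747 = -68146596401/43969167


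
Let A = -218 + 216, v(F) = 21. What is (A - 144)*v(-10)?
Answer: -3066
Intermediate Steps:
A = -2
(A - 144)*v(-10) = (-2 - 144)*21 = -146*21 = -3066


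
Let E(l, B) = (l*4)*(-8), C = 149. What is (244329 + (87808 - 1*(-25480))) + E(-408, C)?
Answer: 370673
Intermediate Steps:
E(l, B) = -32*l (E(l, B) = (4*l)*(-8) = -32*l)
(244329 + (87808 - 1*(-25480))) + E(-408, C) = (244329 + (87808 - 1*(-25480))) - 32*(-408) = (244329 + (87808 + 25480)) + 13056 = (244329 + 113288) + 13056 = 357617 + 13056 = 370673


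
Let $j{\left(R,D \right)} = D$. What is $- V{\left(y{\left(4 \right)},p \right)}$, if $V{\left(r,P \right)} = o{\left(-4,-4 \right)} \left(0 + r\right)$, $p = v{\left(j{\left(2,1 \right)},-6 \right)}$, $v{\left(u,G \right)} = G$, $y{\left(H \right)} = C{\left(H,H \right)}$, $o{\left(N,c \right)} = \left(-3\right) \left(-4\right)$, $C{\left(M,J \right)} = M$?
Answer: $-48$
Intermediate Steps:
$o{\left(N,c \right)} = 12$
$y{\left(H \right)} = H$
$p = -6$
$V{\left(r,P \right)} = 12 r$ ($V{\left(r,P \right)} = 12 \left(0 + r\right) = 12 r$)
$- V{\left(y{\left(4 \right)},p \right)} = - 12 \cdot 4 = \left(-1\right) 48 = -48$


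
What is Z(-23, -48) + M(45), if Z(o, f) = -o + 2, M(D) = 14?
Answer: 39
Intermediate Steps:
Z(o, f) = 2 - o
Z(-23, -48) + M(45) = (2 - 1*(-23)) + 14 = (2 + 23) + 14 = 25 + 14 = 39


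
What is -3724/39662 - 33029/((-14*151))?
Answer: 93008833/5988962 ≈ 15.530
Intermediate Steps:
-3724/39662 - 33029/((-14*151)) = -3724*1/39662 - 33029/(-2114) = -266/2833 - 33029*(-1/2114) = -266/2833 + 33029/2114 = 93008833/5988962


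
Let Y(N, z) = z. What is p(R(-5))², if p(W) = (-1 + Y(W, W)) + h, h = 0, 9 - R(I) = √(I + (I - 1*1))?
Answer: (8 - I*√11)² ≈ 53.0 - 53.066*I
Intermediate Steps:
R(I) = 9 - √(-1 + 2*I) (R(I) = 9 - √(I + (I - 1*1)) = 9 - √(I + (I - 1)) = 9 - √(I + (-1 + I)) = 9 - √(-1 + 2*I))
p(W) = -1 + W (p(W) = (-1 + W) + 0 = -1 + W)
p(R(-5))² = (-1 + (9 - √(-1 + 2*(-5))))² = (-1 + (9 - √(-1 - 10)))² = (-1 + (9 - √(-11)))² = (-1 + (9 - I*√11))² = (8 - I*√11)²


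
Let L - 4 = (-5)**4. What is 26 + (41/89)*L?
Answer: 28103/89 ≈ 315.76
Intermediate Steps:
L = 629 (L = 4 + (-5)**4 = 4 + 625 = 629)
26 + (41/89)*L = 26 + (41/89)*629 = 26 + 25789/89 = 28103/89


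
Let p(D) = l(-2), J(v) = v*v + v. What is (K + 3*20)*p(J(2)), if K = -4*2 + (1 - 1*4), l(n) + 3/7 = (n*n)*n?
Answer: -413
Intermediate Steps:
J(v) = v + v² (J(v) = v² + v = v + v²)
l(n) = -3/7 + n³ (l(n) = -3/7 + (n*n)*n = -3/7 + n²*n = -3/7 + n³)
p(D) = -59/7 (p(D) = -3/7 + (-2)³ = -3/7 - 8 = -59/7)
K = -11 (K = -8 + (1 - 4) = -8 - 3 = -11)
(K + 3*20)*p(J(2)) = (-11 + 3*20)*(-59/7) = (-11 + 60)*(-59/7) = 49*(-59/7) = -413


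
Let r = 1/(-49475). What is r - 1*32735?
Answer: -1619564126/49475 ≈ -32735.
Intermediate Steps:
r = -1/49475 ≈ -2.0212e-5
r - 1*32735 = -1/49475 - 1*32735 = -1/49475 - 32735 = -1619564126/49475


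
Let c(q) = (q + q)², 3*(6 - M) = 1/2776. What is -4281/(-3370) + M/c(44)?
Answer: 138129388891/108669073920 ≈ 1.2711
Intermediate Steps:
M = 49967/8328 (M = 6 - ⅓/2776 = 6 - ⅓*1/2776 = 6 - 1/8328 = 49967/8328 ≈ 5.9999)
c(q) = 4*q² (c(q) = (2*q)² = 4*q²)
-4281/(-3370) + M/c(44) = -4281/(-3370) + 49967/(8328*((4*44²))) = -4281*(-1/3370) + 49967/(8328*((4*1936))) = 4281/3370 + (49967/8328)/7744 = 4281/3370 + (49967/8328)*(1/7744) = 4281/3370 + 49967/64492032 = 138129388891/108669073920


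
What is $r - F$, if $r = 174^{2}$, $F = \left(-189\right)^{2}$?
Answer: $-5445$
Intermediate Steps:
$F = 35721$
$r = 30276$
$r - F = 30276 - 35721 = -5445$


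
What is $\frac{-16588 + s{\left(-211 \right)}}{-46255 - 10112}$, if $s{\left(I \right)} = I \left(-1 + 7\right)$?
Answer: $\frac{17854}{56367} \approx 0.31675$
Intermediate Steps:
$s{\left(I \right)} = 6 I$ ($s{\left(I \right)} = I 6 = 6 I$)
$\frac{-16588 + s{\left(-211 \right)}}{-46255 - 10112} = \frac{-16588 + 6 \left(-211\right)}{-46255 - 10112} = \frac{-16588 - 1266}{-56367} = \left(-17854\right) \left(- \frac{1}{56367}\right) = \frac{17854}{56367}$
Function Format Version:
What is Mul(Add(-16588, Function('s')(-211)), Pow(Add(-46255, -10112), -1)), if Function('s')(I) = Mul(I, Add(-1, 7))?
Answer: Rational(17854, 56367) ≈ 0.31675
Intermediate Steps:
Function('s')(I) = Mul(6, I) (Function('s')(I) = Mul(I, 6) = Mul(6, I))
Mul(Add(-16588, Function('s')(-211)), Pow(Add(-46255, -10112), -1)) = Mul(Add(-16588, Mul(6, -211)), Pow(Add(-46255, -10112), -1)) = Mul(Add(-16588, -1266), Pow(-56367, -1)) = Mul(-17854, Rational(-1, 56367)) = Rational(17854, 56367)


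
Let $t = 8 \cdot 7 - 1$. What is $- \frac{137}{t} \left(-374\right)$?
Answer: $\frac{4658}{5} \approx 931.6$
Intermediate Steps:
$t = 55$ ($t = 56 - 1 = 55$)
$- \frac{137}{t} \left(-374\right) = - \frac{137}{55} \left(-374\right) = \left(-137\right) \frac{1}{55} \left(-374\right) = \left(- \frac{137}{55}\right) \left(-374\right) = \frac{4658}{5}$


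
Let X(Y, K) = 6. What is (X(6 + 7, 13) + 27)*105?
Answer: 3465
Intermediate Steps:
(X(6 + 7, 13) + 27)*105 = (6 + 27)*105 = 33*105 = 3465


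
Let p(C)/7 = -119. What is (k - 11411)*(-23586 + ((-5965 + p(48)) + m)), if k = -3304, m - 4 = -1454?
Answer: 468437310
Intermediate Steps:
m = -1450 (m = 4 - 1454 = -1450)
p(C) = -833 (p(C) = 7*(-119) = -833)
(k - 11411)*(-23586 + ((-5965 + p(48)) + m)) = (-3304 - 11411)*(-23586 + ((-5965 - 833) - 1450)) = -14715*(-23586 + (-6798 - 1450)) = -14715*(-23586 - 8248) = -14715*(-31834) = 468437310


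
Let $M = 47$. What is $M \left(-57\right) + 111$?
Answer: $-2568$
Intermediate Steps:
$M \left(-57\right) + 111 = 47 \left(-57\right) + 111 = -2679 + 111 = -2568$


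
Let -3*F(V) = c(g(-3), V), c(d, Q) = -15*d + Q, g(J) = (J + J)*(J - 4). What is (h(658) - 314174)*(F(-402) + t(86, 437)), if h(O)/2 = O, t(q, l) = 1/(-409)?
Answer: -44017556310/409 ≈ -1.0762e+8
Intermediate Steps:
g(J) = 2*J*(-4 + J) (g(J) = (2*J)*(-4 + J) = 2*J*(-4 + J))
c(d, Q) = Q - 15*d
t(q, l) = -1/409
h(O) = 2*O
F(V) = 210 - V/3 (F(V) = -(V - 30*(-3)*(-4 - 3))/3 = -(V - 30*(-3)*(-7))/3 = -(V - 15*42)/3 = -(V - 630)/3 = -(-630 + V)/3 = 210 - V/3)
(h(658) - 314174)*(F(-402) + t(86, 437)) = (2*658 - 314174)*((210 - ⅓*(-402)) - 1/409) = (1316 - 314174)*((210 + 134) - 1/409) = -312858*(344 - 1/409) = -312858*140695/409 = -44017556310/409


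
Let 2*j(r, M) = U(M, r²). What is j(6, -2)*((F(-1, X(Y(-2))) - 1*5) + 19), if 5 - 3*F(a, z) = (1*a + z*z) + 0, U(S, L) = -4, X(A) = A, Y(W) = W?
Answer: -88/3 ≈ -29.333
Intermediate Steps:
F(a, z) = 5/3 - a/3 - z²/3 (F(a, z) = 5/3 - ((1*a + z*z) + 0)/3 = 5/3 - ((a + z²) + 0)/3 = 5/3 - (a + z²)/3 = 5/3 + (-a/3 - z²/3) = 5/3 - a/3 - z²/3)
j(r, M) = -2 (j(r, M) = (½)*(-4) = -2)
j(6, -2)*((F(-1, X(Y(-2))) - 1*5) + 19) = -2*(((5/3 - ⅓*(-1) - ⅓*(-2)²) - 1*5) + 19) = -2*(((5/3 + ⅓ - ⅓*4) - 5) + 19) = -2*(((5/3 + ⅓ - 4/3) - 5) + 19) = -2*((⅔ - 5) + 19) = -2*(-13/3 + 19) = -2*44/3 = -88/3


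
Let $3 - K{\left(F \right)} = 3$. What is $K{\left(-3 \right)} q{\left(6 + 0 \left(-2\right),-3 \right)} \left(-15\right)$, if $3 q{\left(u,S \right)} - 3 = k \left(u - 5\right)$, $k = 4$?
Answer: $0$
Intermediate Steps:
$K{\left(F \right)} = 0$ ($K{\left(F \right)} = 3 - 3 = 0$)
$q{\left(u,S \right)} = - \frac{17}{3} + \frac{4 u}{3}$ ($q{\left(u,S \right)} = 1 + \frac{4 \left(u - 5\right)}{3} = 1 + \frac{4 \left(-5 + u\right)}{3} = 1 + \frac{-20 + 4 u}{3} = 1 + \left(- \frac{20}{3} + \frac{4 u}{3}\right) = - \frac{17}{3} + \frac{4 u}{3}$)
$K{\left(-3 \right)} q{\left(6 + 0 \left(-2\right),-3 \right)} \left(-15\right) = 0 \left(- \frac{17}{3} + \frac{4 \left(6 + 0 \left(-2\right)\right)}{3}\right) \left(-15\right) = 0 \left(- \frac{17}{3} + \frac{4 \left(6 + 0\right)}{3}\right) \left(-15\right) = 0 \left(- \frac{17}{3} + \frac{4}{3} \cdot 6\right) \left(-15\right) = 0 \left(- \frac{17}{3} + 8\right) \left(-15\right) = 0 \cdot \frac{7}{3} \left(-15\right) = 0 \left(-15\right) = 0$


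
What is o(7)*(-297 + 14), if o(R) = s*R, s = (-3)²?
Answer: -17829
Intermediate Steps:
s = 9
o(R) = 9*R
o(7)*(-297 + 14) = (9*7)*(-297 + 14) = 63*(-283) = -17829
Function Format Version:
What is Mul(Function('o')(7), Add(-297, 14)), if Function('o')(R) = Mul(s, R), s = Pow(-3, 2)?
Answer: -17829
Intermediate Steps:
s = 9
Function('o')(R) = Mul(9, R)
Mul(Function('o')(7), Add(-297, 14)) = Mul(Mul(9, 7), Add(-297, 14)) = Mul(63, -283) = -17829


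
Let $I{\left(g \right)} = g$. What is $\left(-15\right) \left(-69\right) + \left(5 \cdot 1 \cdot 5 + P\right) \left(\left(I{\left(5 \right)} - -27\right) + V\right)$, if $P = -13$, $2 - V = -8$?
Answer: $1539$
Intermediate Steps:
$V = 10$ ($V = 2 - -8 = 2 + 8 = 10$)
$\left(-15\right) \left(-69\right) + \left(5 \cdot 1 \cdot 5 + P\right) \left(\left(I{\left(5 \right)} - -27\right) + V\right) = \left(-15\right) \left(-69\right) + \left(5 \cdot 1 \cdot 5 - 13\right) \left(\left(5 - -27\right) + 10\right) = 1035 + \left(5 \cdot 5 - 13\right) \left(\left(5 + 27\right) + 10\right) = 1035 + \left(25 - 13\right) \left(32 + 10\right) = 1035 + 12 \cdot 42 = 1035 + 504 = 1539$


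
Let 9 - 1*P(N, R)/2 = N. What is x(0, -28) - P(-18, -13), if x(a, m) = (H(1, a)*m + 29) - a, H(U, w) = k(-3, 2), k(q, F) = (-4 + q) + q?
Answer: 255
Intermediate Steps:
k(q, F) = -4 + 2*q
H(U, w) = -10 (H(U, w) = -4 + 2*(-3) = -4 - 6 = -10)
x(a, m) = 29 - a - 10*m (x(a, m) = (-10*m + 29) - a = (29 - 10*m) - a = 29 - a - 10*m)
P(N, R) = 18 - 2*N
x(0, -28) - P(-18, -13) = (29 - 1*0 - 10*(-28)) - (18 - 2*(-18)) = (29 + 0 + 280) - (18 + 36) = 309 - 1*54 = 309 - 54 = 255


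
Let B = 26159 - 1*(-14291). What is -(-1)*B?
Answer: 40450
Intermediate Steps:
B = 40450 (B = 26159 + 14291 = 40450)
-(-1)*B = -(-1)*40450 = -1*(-40450) = 40450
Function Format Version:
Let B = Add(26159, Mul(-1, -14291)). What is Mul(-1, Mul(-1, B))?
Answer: 40450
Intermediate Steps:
B = 40450 (B = Add(26159, 14291) = 40450)
Mul(-1, Mul(-1, B)) = Mul(-1, Mul(-1, 40450)) = Mul(-1, -40450) = 40450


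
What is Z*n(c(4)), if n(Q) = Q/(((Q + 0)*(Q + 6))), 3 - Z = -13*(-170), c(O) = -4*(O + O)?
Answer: 2207/26 ≈ 84.885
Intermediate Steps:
c(O) = -8*O
Z = -2207 (Z = 3 - (-13)*(-170) = 3 - 1*2210 = 3 - 2210 = -2207)
n(Q) = 1/(6 + Q) (n(Q) = Q/((Q*(6 + Q))) = Q*(1/(Q*(6 + Q))) = 1/(6 + Q))
Z*n(c(4)) = -2207/(6 - 8*4) = -2207/(6 - 32) = -2207/(-26) = -2207*(-1/26) = 2207/26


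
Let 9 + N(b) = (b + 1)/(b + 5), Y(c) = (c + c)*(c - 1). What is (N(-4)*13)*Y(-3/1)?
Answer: -3744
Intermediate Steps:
Y(c) = 2*c*(-1 + c) (Y(c) = (2*c)*(-1 + c) = 2*c*(-1 + c))
N(b) = -9 + (1 + b)/(5 + b) (N(b) = -9 + (b + 1)/(b + 5) = -9 + (1 + b)/(5 + b))
(N(-4)*13)*Y(-3/1) = ((4*(-11 - 2*(-4))/(5 - 4))*13)*(2*(-3/1)*(-1 - 3/1)) = ((4*(-11 + 8)/1)*13)*(2*(-3*1)*(-1 - 3*1)) = ((4*1*(-3))*13)*(2*(-3)*(-1 - 3)) = (-12*13)*(2*(-3)*(-4)) = -156*24 = -3744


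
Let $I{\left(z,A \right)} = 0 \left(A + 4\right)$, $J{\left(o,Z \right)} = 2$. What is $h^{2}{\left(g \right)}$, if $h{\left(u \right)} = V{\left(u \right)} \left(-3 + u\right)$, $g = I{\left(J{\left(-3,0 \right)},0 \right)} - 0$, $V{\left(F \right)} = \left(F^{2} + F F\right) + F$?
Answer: $0$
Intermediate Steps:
$V{\left(F \right)} = F + 2 F^{2}$ ($V{\left(F \right)} = \left(F^{2} + F^{2}\right) + F = 2 F^{2} + F = F + 2 F^{2}$)
$I{\left(z,A \right)} = 0$ ($I{\left(z,A \right)} = 0 \left(4 + A\right) = 0$)
$g = 0$ ($g = 0 - 0 = 0 + 0 = 0$)
$h{\left(u \right)} = u \left(1 + 2 u\right) \left(-3 + u\right)$
$h^{2}{\left(g \right)} = \left(0 \left(1 + 2 \cdot 0\right) \left(-3 + 0\right)\right)^{2} = \left(0 \left(1 + 0\right) \left(-3\right)\right)^{2} = \left(0 \cdot 1 \left(-3\right)\right)^{2} = 0^{2} = 0$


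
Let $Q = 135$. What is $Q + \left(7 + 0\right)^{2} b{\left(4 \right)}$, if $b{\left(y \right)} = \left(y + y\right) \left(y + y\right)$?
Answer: $3271$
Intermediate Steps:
$b{\left(y \right)} = 4 y^{2}$ ($b{\left(y \right)} = 2 y 2 y = 4 y^{2}$)
$Q + \left(7 + 0\right)^{2} b{\left(4 \right)} = 135 + \left(7 + 0\right)^{2} \cdot 4 \cdot 4^{2} = 135 + 7^{2} \cdot 4 \cdot 16 = 135 + 49 \cdot 64 = 135 + 3136 = 3271$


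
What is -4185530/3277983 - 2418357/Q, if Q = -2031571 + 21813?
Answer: -484569267809/6587952558114 ≈ -0.073554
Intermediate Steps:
Q = -2009758
-4185530/3277983 - 2418357/Q = -4185530/3277983 - 2418357/(-2009758) = -4185530*1/3277983 - 2418357*(-1/2009758) = -4185530/3277983 + 2418357/2009758 = -484569267809/6587952558114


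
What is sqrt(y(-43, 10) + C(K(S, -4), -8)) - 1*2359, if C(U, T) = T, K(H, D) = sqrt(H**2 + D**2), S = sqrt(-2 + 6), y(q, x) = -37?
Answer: -2359 + 3*I*sqrt(5) ≈ -2359.0 + 6.7082*I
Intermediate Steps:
S = 2 (S = sqrt(4) = 2)
K(H, D) = sqrt(D**2 + H**2)
sqrt(y(-43, 10) + C(K(S, -4), -8)) - 1*2359 = sqrt(-37 - 8) - 1*2359 = sqrt(-45) - 2359 = 3*I*sqrt(5) - 2359 = -2359 + 3*I*sqrt(5)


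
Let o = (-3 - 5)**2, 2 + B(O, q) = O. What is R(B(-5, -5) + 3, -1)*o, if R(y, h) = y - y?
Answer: 0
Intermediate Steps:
B(O, q) = -2 + O
R(y, h) = 0
o = 64 (o = (-8)**2 = 64)
R(B(-5, -5) + 3, -1)*o = 0*64 = 0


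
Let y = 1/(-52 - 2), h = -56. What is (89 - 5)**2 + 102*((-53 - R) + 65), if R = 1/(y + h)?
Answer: 25052508/3025 ≈ 8281.8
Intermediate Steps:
y = -1/54 (y = 1/(-54) = -1/54 ≈ -0.018519)
R = -54/3025 (R = 1/(-1/54 - 56) = 1/(-3025/54) = -54/3025 ≈ -0.017851)
(89 - 5)**2 + 102*((-53 - R) + 65) = (89 - 5)**2 + 102*((-53 - 1*(-54/3025)) + 65) = 84**2 + 102*((-53 + 54/3025) + 65) = 7056 + 102*(-160271/3025 + 65) = 7056 + 102*(36354/3025) = 7056 + 3708108/3025 = 25052508/3025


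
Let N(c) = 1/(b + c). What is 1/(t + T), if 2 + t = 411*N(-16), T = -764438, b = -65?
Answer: -27/20640017 ≈ -1.3081e-6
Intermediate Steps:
N(c) = 1/(-65 + c)
t = -191/27 (t = -2 + 411/(-65 - 16) = -2 + 411/(-81) = -2 + 411*(-1/81) = -2 - 137/27 = -191/27 ≈ -7.0741)
1/(t + T) = 1/(-191/27 - 764438) = 1/(-20640017/27) = -27/20640017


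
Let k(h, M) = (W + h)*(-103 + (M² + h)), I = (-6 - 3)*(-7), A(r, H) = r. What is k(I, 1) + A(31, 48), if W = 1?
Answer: -2465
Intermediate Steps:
I = 63 (I = -9*(-7) = 63)
k(h, M) = (1 + h)*(-103 + h + M²) (k(h, M) = (1 + h)*(-103 + (M² + h)) = (1 + h)*(-103 + (h + M²)) = (1 + h)*(-103 + h + M²))
k(I, 1) + A(31, 48) = (-103 + 1² + 63² - 102*63 + 63*1²) + 31 = (-103 + 1 + 3969 - 6426 + 63*1) + 31 = (-103 + 1 + 3969 - 6426 + 63) + 31 = -2496 + 31 = -2465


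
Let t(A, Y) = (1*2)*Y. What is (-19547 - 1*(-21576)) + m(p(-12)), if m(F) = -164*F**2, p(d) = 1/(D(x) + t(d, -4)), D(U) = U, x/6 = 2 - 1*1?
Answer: 1988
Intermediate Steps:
x = 6 (x = 6*(2 - 1*1) = 6*(2 - 1) = 6*1 = 6)
t(A, Y) = 2*Y
p(d) = -1/2 (p(d) = 1/(6 + 2*(-4)) = 1/(6 - 8) = 1/(-2) = -1/2)
(-19547 - 1*(-21576)) + m(p(-12)) = (-19547 - 1*(-21576)) - 164*(-1/2)**2 = (-19547 + 21576) - 164*1/4 = 2029 - 41 = 1988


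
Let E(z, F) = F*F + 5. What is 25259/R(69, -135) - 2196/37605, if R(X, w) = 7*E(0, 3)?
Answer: 316549829/1228430 ≈ 257.69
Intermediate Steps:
E(z, F) = 5 + F**2 (E(z, F) = F**2 + 5 = 5 + F**2)
R(X, w) = 98 (R(X, w) = 7*(5 + 3**2) = 7*(5 + 9) = 7*14 = 98)
25259/R(69, -135) - 2196/37605 = 25259/98 - 2196/37605 = 25259*(1/98) - 2196*1/37605 = 25259/98 - 732/12535 = 316549829/1228430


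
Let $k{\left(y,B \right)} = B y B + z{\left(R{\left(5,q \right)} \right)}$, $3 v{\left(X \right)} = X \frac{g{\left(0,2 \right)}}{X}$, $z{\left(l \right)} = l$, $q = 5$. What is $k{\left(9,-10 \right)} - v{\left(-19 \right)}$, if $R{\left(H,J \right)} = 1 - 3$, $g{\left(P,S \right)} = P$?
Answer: $898$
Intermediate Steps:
$R{\left(H,J \right)} = -2$
$v{\left(X \right)} = 0$ ($v{\left(X \right)} = \frac{X \frac{0}{X}}{3} = \frac{X 0}{3} = \frac{1}{3} \cdot 0 = 0$)
$k{\left(y,B \right)} = -2 + y B^{2}$ ($k{\left(y,B \right)} = B y B - 2 = y B^{2} - 2 = -2 + y B^{2}$)
$k{\left(9,-10 \right)} - v{\left(-19 \right)} = \left(-2 + 9 \left(-10\right)^{2}\right) - 0 = \left(-2 + 9 \cdot 100\right) + 0 = \left(-2 + 900\right) + 0 = 898 + 0 = 898$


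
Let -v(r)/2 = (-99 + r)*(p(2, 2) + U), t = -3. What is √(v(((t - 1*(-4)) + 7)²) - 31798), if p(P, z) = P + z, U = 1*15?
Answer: 2*I*√7617 ≈ 174.55*I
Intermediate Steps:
U = 15
v(r) = 3762 - 38*r (v(r) = -2*(-99 + r)*((2 + 2) + 15) = -2*(-99 + r)*(4 + 15) = -2*(-99 + r)*19 = -2*(-1881 + 19*r) = 3762 - 38*r)
√(v(((t - 1*(-4)) + 7)²) - 31798) = √((3762 - 38*((-3 - 1*(-4)) + 7)²) - 31798) = √((3762 - 38*((-3 + 4) + 7)²) - 31798) = √((3762 - 38*(1 + 7)²) - 31798) = √((3762 - 38*8²) - 31798) = √((3762 - 38*64) - 31798) = √((3762 - 2432) - 31798) = √(1330 - 31798) = √(-30468) = 2*I*√7617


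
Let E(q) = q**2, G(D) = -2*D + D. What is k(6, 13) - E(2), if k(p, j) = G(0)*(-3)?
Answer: -4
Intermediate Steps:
G(D) = -D
k(p, j) = 0 (k(p, j) = -1*0*(-3) = 0*(-3) = 0)
k(6, 13) - E(2) = 0 - 1*2**2 = 0 - 1*4 = 0 - 4 = -4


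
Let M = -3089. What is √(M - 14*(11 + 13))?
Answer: 5*I*√137 ≈ 58.523*I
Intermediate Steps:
√(M - 14*(11 + 13)) = √(-3089 - 14*(11 + 13)) = √(-3089 - 14*24) = √(-3089 - 336) = √(-3425) = 5*I*√137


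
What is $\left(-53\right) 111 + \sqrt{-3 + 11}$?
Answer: $-5883 + 2 \sqrt{2} \approx -5880.2$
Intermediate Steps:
$\left(-53\right) 111 + \sqrt{-3 + 11} = -5883 + \sqrt{8} = -5883 + 2 \sqrt{2}$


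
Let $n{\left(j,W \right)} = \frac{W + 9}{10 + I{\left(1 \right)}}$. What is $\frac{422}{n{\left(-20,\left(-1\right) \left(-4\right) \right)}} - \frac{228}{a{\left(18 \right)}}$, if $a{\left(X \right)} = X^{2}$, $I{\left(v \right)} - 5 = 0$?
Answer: $\frac{170663}{351} \approx 486.22$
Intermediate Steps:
$I{\left(v \right)} = 5$ ($I{\left(v \right)} = 5 + 0 = 5$)
$n{\left(j,W \right)} = \frac{3}{5} + \frac{W}{15}$ ($n{\left(j,W \right)} = \frac{W + 9}{10 + 5} = \frac{9 + W}{15} = \left(9 + W\right) \frac{1}{15} = \frac{3}{5} + \frac{W}{15}$)
$\frac{422}{n{\left(-20,\left(-1\right) \left(-4\right) \right)}} - \frac{228}{a{\left(18 \right)}} = \frac{422}{\frac{3}{5} + \frac{\left(-1\right) \left(-4\right)}{15}} - \frac{228}{18^{2}} = \frac{422}{\frac{3}{5} + \frac{1}{15} \cdot 4} - \frac{228}{324} = \frac{422}{\frac{3}{5} + \frac{4}{15}} - \frac{19}{27} = \frac{422}{\frac{13}{15}} - \frac{19}{27} = 422 \cdot \frac{15}{13} - \frac{19}{27} = \frac{6330}{13} - \frac{19}{27} = \frac{170663}{351}$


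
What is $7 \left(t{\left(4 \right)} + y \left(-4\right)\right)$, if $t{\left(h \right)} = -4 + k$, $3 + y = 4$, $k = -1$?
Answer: $-63$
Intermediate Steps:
$y = 1$ ($y = -3 + 4 = 1$)
$t{\left(h \right)} = -5$ ($t{\left(h \right)} = -4 - 1 = -5$)
$7 \left(t{\left(4 \right)} + y \left(-4\right)\right) = 7 \left(-5 + 1 \left(-4\right)\right) = 7 \left(-5 - 4\right) = 7 \left(-9\right) = -63$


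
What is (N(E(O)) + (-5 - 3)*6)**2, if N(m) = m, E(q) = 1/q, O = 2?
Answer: 9025/4 ≈ 2256.3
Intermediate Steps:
(N(E(O)) + (-5 - 3)*6)**2 = (1/2 + (-5 - 3)*6)**2 = (1/2 - 8*6)**2 = (1/2 - 48)**2 = (-95/2)**2 = 9025/4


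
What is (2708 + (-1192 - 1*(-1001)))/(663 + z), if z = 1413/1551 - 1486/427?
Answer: 555650403/145796072 ≈ 3.8111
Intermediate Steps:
z = -567145/220759 (z = 1413*(1/1551) - 1486*1/427 = 471/517 - 1486/427 = -567145/220759 ≈ -2.5691)
(2708 + (-1192 - 1*(-1001)))/(663 + z) = (2708 + (-1192 - 1*(-1001)))/(663 - 567145/220759) = (2708 + (-1192 + 1001))/(145796072/220759) = (2708 - 191)*(220759/145796072) = 2517*(220759/145796072) = 555650403/145796072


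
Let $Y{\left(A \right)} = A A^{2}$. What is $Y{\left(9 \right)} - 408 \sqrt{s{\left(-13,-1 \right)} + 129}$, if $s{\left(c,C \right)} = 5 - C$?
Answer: $729 - 1224 \sqrt{15} \approx -4011.5$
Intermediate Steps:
$Y{\left(A \right)} = A^{3}$
$Y{\left(9 \right)} - 408 \sqrt{s{\left(-13,-1 \right)} + 129} = 9^{3} - 408 \sqrt{\left(5 - -1\right) + 129} = 729 - 408 \sqrt{\left(5 + 1\right) + 129} = 729 - 408 \sqrt{6 + 129} = 729 - 408 \sqrt{135} = 729 - 408 \cdot 3 \sqrt{15} = 729 - 1224 \sqrt{15}$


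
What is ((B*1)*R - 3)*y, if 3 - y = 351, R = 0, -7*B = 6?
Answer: 1044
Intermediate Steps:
B = -6/7 (B = -⅐*6 = -6/7 ≈ -0.85714)
y = -348 (y = 3 - 1*351 = 3 - 351 = -348)
((B*1)*R - 3)*y = (-6/7*1*0 - 3)*(-348) = (-6/7*0 - 3)*(-348) = (0 - 3)*(-348) = -3*(-348) = 1044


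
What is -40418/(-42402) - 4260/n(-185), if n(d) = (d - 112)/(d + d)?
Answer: -3712334903/699633 ≈ -5306.1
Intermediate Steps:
n(d) = (-112 + d)/(2*d) (n(d) = (-112 + d)/((2*d)) = (-112 + d)*(1/(2*d)) = (-112 + d)/(2*d))
-40418/(-42402) - 4260/n(-185) = -40418/(-42402) - 4260*(-370/(-112 - 185)) = -40418*(-1/42402) - 4260/((½)*(-1/185)*(-297)) = 20209/21201 - 4260/297/370 = 20209/21201 - 4260*370/297 = 20209/21201 - 525400/99 = -3712334903/699633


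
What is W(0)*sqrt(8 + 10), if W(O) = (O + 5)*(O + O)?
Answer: 0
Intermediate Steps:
W(O) = 2*O*(5 + O) (W(O) = (5 + O)*(2*O) = 2*O*(5 + O))
W(0)*sqrt(8 + 10) = (2*0*(5 + 0))*sqrt(8 + 10) = (2*0*5)*sqrt(18) = 0*(3*sqrt(2)) = 0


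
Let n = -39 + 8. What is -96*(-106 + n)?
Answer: 13152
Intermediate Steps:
n = -31
-96*(-106 + n) = -96*(-106 - 31) = -96*(-137) = 13152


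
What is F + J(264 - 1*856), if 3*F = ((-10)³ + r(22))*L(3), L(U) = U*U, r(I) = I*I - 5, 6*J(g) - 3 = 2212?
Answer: -7163/6 ≈ -1193.8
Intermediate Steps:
J(g) = 2215/6 (J(g) = ½ + (⅙)*2212 = ½ + 1106/3 = 2215/6)
r(I) = -5 + I² (r(I) = I² - 5 = -5 + I²)
L(U) = U²
F = -1563 (F = (((-10)³ + (-5 + 22²))*3²)/3 = ((-1000 + (-5 + 484))*9)/3 = ((-1000 + 479)*9)/3 = (-521*9)/3 = (⅓)*(-4689) = -1563)
F + J(264 - 1*856) = -1563 + 2215/6 = -7163/6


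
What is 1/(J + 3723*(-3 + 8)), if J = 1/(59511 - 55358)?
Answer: 4153/77308096 ≈ 5.3720e-5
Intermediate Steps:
J = 1/4153 ≈ 0.00024079
1/(J + 3723*(-3 + 8)) = 1/(1/4153 + 3723*(-3 + 8)) = 1/(1/4153 + 3723*5) = 1/(1/4153 + 18615) = 1/(77308096/4153) = 4153/77308096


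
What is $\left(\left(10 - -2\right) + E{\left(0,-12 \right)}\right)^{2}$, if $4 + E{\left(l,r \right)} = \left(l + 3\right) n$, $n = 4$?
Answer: $400$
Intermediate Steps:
$E{\left(l,r \right)} = 8 + 4 l$ ($E{\left(l,r \right)} = -4 + \left(l + 3\right) 4 = -4 + \left(3 + l\right) 4 = -4 + \left(12 + 4 l\right) = 8 + 4 l$)
$\left(\left(10 - -2\right) + E{\left(0,-12 \right)}\right)^{2} = \left(\left(10 - -2\right) + \left(8 + 4 \cdot 0\right)\right)^{2} = \left(\left(10 + 2\right) + \left(8 + 0\right)\right)^{2} = \left(12 + 8\right)^{2} = 20^{2} = 400$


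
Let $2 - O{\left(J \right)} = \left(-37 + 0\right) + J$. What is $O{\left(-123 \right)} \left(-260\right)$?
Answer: $-42120$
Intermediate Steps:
$O{\left(J \right)} = 39 - J$ ($O{\left(J \right)} = 2 - \left(\left(-37 + 0\right) + J\right) = 2 - \left(-37 + J\right) = 39 - J$)
$O{\left(-123 \right)} \left(-260\right) = \left(39 - -123\right) \left(-260\right) = \left(39 + 123\right) \left(-260\right) = 162 \left(-260\right) = -42120$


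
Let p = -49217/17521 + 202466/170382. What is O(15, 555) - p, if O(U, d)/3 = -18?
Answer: -11168994220/213233073 ≈ -52.379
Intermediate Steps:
O(U, d) = -54 (O(U, d) = 3*(-18) = -54)
p = -345591722/213233073 (p = -49217*1/17521 + 202466*(1/170382) = -7031/2503 + 101233/85191 = -345591722/213233073 ≈ -1.6207)
O(15, 555) - p = -54 - 1*(-345591722/213233073) = -54 + 345591722/213233073 = -11168994220/213233073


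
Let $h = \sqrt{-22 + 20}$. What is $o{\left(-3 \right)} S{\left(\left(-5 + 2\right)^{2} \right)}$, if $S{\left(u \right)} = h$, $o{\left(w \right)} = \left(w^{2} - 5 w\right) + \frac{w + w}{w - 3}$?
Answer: $25 i \sqrt{2} \approx 35.355 i$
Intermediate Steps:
$h = i \sqrt{2}$ ($h = \sqrt{-2} = i \sqrt{2} \approx 1.4142 i$)
$o{\left(w \right)} = w^{2} - 5 w + \frac{2 w}{-3 + w}$ ($o{\left(w \right)} = \left(w^{2} - 5 w\right) + \frac{2 w}{-3 + w} = w^{2} - 5 w + \frac{2 w}{-3 + w}$)
$S{\left(u \right)} = i \sqrt{2}$
$o{\left(-3 \right)} S{\left(\left(-5 + 2\right)^{2} \right)} = - \frac{3 \left(17 + \left(-3\right)^{2} - -24\right)}{-3 - 3} i \sqrt{2} = - \frac{3 \left(17 + 9 + 24\right)}{-6} i \sqrt{2} = \left(-3\right) \left(- \frac{1}{6}\right) 50 i \sqrt{2} = 25 i \sqrt{2}$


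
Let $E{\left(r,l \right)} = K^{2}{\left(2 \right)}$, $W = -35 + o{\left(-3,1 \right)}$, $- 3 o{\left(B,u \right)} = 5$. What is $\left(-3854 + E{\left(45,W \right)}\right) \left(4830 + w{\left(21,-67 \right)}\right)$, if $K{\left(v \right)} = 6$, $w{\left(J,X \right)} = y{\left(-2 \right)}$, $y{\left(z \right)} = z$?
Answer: $-18433304$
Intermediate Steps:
$o{\left(B,u \right)} = - \frac{5}{3}$ ($o{\left(B,u \right)} = \left(- \frac{1}{3}\right) 5 = - \frac{5}{3}$)
$w{\left(J,X \right)} = -2$
$W = - \frac{110}{3}$ ($W = -35 - \frac{5}{3} = - \frac{110}{3} \approx -36.667$)
$E{\left(r,l \right)} = 36$ ($E{\left(r,l \right)} = 6^{2} = 36$)
$\left(-3854 + E{\left(45,W \right)}\right) \left(4830 + w{\left(21,-67 \right)}\right) = \left(-3854 + 36\right) \left(4830 - 2\right) = \left(-3818\right) 4828 = -18433304$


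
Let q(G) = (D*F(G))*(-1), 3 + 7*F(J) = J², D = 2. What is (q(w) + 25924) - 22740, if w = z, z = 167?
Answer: -33484/7 ≈ -4783.4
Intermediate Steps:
w = 167
F(J) = -3/7 + J²/7
q(G) = 6/7 - 2*G²/7 (q(G) = (2*(-3/7 + G²/7))*(-1) = (-6/7 + 2*G²/7)*(-1) = 6/7 - 2*G²/7)
(q(w) + 25924) - 22740 = ((6/7 - 2/7*167²) + 25924) - 22740 = ((6/7 - 2/7*27889) + 25924) - 22740 = ((6/7 - 55778/7) + 25924) - 22740 = (-55772/7 + 25924) - 22740 = 125696/7 - 22740 = -33484/7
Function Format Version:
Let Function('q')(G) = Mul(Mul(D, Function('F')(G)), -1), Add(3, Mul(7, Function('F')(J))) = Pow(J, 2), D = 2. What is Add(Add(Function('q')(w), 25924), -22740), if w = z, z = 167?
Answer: Rational(-33484, 7) ≈ -4783.4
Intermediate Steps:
w = 167
Function('F')(J) = Add(Rational(-3, 7), Mul(Rational(1, 7), Pow(J, 2)))
Function('q')(G) = Add(Rational(6, 7), Mul(Rational(-2, 7), Pow(G, 2))) (Function('q')(G) = Mul(Mul(2, Add(Rational(-3, 7), Mul(Rational(1, 7), Pow(G, 2)))), -1) = Mul(Add(Rational(-6, 7), Mul(Rational(2, 7), Pow(G, 2))), -1) = Add(Rational(6, 7), Mul(Rational(-2, 7), Pow(G, 2))))
Add(Add(Function('q')(w), 25924), -22740) = Add(Add(Add(Rational(6, 7), Mul(Rational(-2, 7), Pow(167, 2))), 25924), -22740) = Add(Add(Add(Rational(6, 7), Mul(Rational(-2, 7), 27889)), 25924), -22740) = Add(Add(Add(Rational(6, 7), Rational(-55778, 7)), 25924), -22740) = Add(Add(Rational(-55772, 7), 25924), -22740) = Add(Rational(125696, 7), -22740) = Rational(-33484, 7)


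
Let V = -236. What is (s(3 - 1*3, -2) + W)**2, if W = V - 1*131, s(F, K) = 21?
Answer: 119716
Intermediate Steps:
W = -367 (W = -236 - 1*131 = -236 - 131 = -367)
(s(3 - 1*3, -2) + W)**2 = (21 - 367)**2 = (-346)**2 = 119716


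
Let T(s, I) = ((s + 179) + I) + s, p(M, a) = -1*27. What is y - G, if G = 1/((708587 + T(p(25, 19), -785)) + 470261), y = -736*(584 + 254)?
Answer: -726668656385/1178188 ≈ -6.1677e+5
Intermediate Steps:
p(M, a) = -27
y = -616768 (y = -736*838 = -616768)
T(s, I) = 179 + I + 2*s (T(s, I) = ((179 + s) + I) + s = (179 + I + s) + s = 179 + I + 2*s)
G = 1/1178188 (G = 1/((708587 + (179 - 785 + 2*(-27))) + 470261) = 1/((708587 + (179 - 785 - 54)) + 470261) = 1/((708587 - 660) + 470261) = 1/(707927 + 470261) = 1/1178188 ≈ 8.4876e-7)
y - G = -616768 - 1*1/1178188 = -616768 - 1/1178188 = -726668656385/1178188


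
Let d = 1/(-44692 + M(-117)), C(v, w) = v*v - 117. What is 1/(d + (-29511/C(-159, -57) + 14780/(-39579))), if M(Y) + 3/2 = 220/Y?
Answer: -385797335828532/596519651337185 ≈ -0.64675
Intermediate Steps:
C(v, w) = -117 + v**2 (C(v, w) = v**2 - 117 = -117 + v**2)
M(Y) = -3/2 + 220/Y
d = -234/10458719 (d = 1/(-44692 + (-3/2 + 220/(-117))) = 1/(-44692 + (-3/2 + 220*(-1/117))) = 1/(-44692 + (-3/2 - 220/117)) = 1/(-44692 - 791/234) = 1/(-10458719/234) = -234/10458719 ≈ -2.2374e-5)
1/(d + (-29511/C(-159, -57) + 14780/(-39579))) = 1/(-234/10458719 + (-29511/(-117 + (-159)**2) + 14780/(-39579))) = 1/(-234/10458719 + (-29511/(-117 + 25281) + 14780*(-1/39579))) = 1/(-234/10458719 + (-29511/25164 - 14780/39579)) = 1/(-234/10458719 + (-29511*1/25164 - 14780/39579)) = 1/(-234/10458719 + (-1093/932 - 14780/39579)) = 1/(-234/10458719 - 57034807/36887628) = 1/(-596519651337185/385797335828532) = -385797335828532/596519651337185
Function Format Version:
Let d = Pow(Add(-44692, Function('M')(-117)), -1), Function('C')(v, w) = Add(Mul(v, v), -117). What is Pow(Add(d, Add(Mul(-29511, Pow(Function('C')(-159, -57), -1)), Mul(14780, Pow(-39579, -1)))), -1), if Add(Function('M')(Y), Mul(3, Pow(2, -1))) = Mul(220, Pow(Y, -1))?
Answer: Rational(-385797335828532, 596519651337185) ≈ -0.64675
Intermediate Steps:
Function('C')(v, w) = Add(-117, Pow(v, 2)) (Function('C')(v, w) = Add(Pow(v, 2), -117) = Add(-117, Pow(v, 2)))
Function('M')(Y) = Add(Rational(-3, 2), Mul(220, Pow(Y, -1)))
d = Rational(-234, 10458719) (d = Pow(Add(-44692, Add(Rational(-3, 2), Mul(220, Pow(-117, -1)))), -1) = Pow(Add(-44692, Add(Rational(-3, 2), Mul(220, Rational(-1, 117)))), -1) = Pow(Add(-44692, Add(Rational(-3, 2), Rational(-220, 117))), -1) = Pow(Add(-44692, Rational(-791, 234)), -1) = Pow(Rational(-10458719, 234), -1) = Rational(-234, 10458719) ≈ -2.2374e-5)
Pow(Add(d, Add(Mul(-29511, Pow(Function('C')(-159, -57), -1)), Mul(14780, Pow(-39579, -1)))), -1) = Pow(Add(Rational(-234, 10458719), Add(Mul(-29511, Pow(Add(-117, Pow(-159, 2)), -1)), Mul(14780, Pow(-39579, -1)))), -1) = Pow(Add(Rational(-234, 10458719), Add(Mul(-29511, Pow(Add(-117, 25281), -1)), Mul(14780, Rational(-1, 39579)))), -1) = Pow(Add(Rational(-234, 10458719), Add(Mul(-29511, Pow(25164, -1)), Rational(-14780, 39579))), -1) = Pow(Add(Rational(-234, 10458719), Add(Mul(-29511, Rational(1, 25164)), Rational(-14780, 39579))), -1) = Pow(Add(Rational(-234, 10458719), Add(Rational(-1093, 932), Rational(-14780, 39579))), -1) = Pow(Add(Rational(-234, 10458719), Rational(-57034807, 36887628)), -1) = Pow(Rational(-596519651337185, 385797335828532), -1) = Rational(-385797335828532, 596519651337185)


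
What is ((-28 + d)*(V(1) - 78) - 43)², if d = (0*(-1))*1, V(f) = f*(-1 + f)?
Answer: 4583881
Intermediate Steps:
d = 0 (d = 0*1 = 0)
((-28 + d)*(V(1) - 78) - 43)² = ((-28 + 0)*(1*(-1 + 1) - 78) - 43)² = (-28*(1*0 - 78) - 43)² = (-28*(0 - 78) - 43)² = (-28*(-78) - 43)² = (2184 - 43)² = 2141² = 4583881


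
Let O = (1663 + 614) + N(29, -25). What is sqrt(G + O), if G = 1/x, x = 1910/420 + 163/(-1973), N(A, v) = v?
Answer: 11*sqrt(2548136039270)/369997 ≈ 47.458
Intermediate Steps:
x = 369997/82866 (x = 1910*(1/420) + 163*(-1/1973) = 191/42 - 163/1973 = 369997/82866 ≈ 4.4650)
O = 2252 (O = (1663 + 614) - 25 = 2277 - 25 = 2252)
G = 82866/369997 (G = 1/(369997/82866) = 82866/369997 ≈ 0.22396)
sqrt(G + O) = sqrt(82866/369997 + 2252) = sqrt(833316110/369997) = 11*sqrt(2548136039270)/369997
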